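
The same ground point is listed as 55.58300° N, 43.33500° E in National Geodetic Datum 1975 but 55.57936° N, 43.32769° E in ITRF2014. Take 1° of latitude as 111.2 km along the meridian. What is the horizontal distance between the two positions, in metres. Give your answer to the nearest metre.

612 m

Δφ = 55.57936° − 55.58300° = -0.00364°; Δλ = 43.32769° − 43.33500° = -0.00731°.
ΔN = Δφ × 111200 = -404.8 m; ΔE = Δλ × 111200 × cos(55.58300°) = -0.00731 × 111200 × 0.565212 = -459.4 m.
Distance = √(ΔE² + ΔN²) = √((-459.4)² + (-404.8)²) = 612.3 m.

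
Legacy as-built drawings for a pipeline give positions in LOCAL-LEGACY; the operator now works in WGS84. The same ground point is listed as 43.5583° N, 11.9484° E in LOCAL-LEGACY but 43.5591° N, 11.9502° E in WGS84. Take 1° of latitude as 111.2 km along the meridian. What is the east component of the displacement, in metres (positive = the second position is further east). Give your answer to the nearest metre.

Δφ = 43.5591° − 43.5583° = +0.0008°; Δλ = 11.9502° − 11.9484° = +0.0018°.
ΔN = Δφ × 111200 = 89.0 m; ΔE = Δλ × 111200 × cos(43.5583°) = +0.0018 × 111200 × 0.724674 = 145.1 m.

ΔE = 145 m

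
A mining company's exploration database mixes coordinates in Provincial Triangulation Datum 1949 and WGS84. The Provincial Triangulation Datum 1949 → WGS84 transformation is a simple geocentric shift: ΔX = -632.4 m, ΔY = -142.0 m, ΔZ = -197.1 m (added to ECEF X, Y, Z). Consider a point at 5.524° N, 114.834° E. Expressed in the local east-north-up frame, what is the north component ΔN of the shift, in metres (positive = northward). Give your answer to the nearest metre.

ΔN = -209 m

The local north axis is (−sin φ cos λ, −sin φ sin λ, cos φ), giving ΔN = -25.568 + 12.405 − 196.185 = -209.35 m.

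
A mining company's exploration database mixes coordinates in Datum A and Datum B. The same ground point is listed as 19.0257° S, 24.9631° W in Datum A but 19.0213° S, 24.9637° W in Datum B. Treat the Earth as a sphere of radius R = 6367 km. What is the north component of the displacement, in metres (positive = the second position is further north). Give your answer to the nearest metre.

ΔN = 489 m

Δφ = -19.0213° − -19.0257° = +0.0044°; Δλ = -24.9637° − -24.9631° = -0.0006°.
1° along a meridian = πR/180 = 111125 m.
ΔN = Δφ × 111125 = 489.0 m; ΔE = Δλ × 111125 × cos(-19.0257°) = -0.0006 × 111125 × 0.945372 = -63.0 m.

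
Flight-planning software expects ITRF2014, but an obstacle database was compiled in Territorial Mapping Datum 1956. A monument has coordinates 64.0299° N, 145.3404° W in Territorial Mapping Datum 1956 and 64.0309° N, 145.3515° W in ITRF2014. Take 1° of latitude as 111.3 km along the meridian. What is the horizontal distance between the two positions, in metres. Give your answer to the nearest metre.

Δφ = 64.0309° − 64.0299° = +0.0010°; Δλ = -145.3515° − -145.3404° = -0.0111°.
ΔN = Δφ × 111300 = 111.3 m; ΔE = Δλ × 111300 × cos(64.0299°) = -0.0111 × 111300 × 0.437902 = -541.0 m.
Distance = √(ΔE² + ΔN²) = √((-541.0)² + 111.3²) = 552.3 m.

552 m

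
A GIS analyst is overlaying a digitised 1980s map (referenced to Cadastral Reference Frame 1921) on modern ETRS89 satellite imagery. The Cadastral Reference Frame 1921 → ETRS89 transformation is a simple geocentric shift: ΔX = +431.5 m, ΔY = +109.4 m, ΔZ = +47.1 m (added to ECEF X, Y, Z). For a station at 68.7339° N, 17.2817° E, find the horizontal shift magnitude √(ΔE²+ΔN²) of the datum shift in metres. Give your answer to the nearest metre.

398 m

The local east axis at (φ, λ) is (−sin λ, cos λ, 0), so ΔE = −sin(17.2817°)·431.5 + cos(17.2817°)·109.4 = -23.72 m.
The local north axis is (−sin φ cos λ, −sin φ sin λ, cos φ), giving ΔN = -383.964 − 30.286 + 17.083 = -397.17 m.
Horizontal magnitude = √(ΔE² + ΔN²) = √((-23.72)² + (-397.17)²) = 397.88 m.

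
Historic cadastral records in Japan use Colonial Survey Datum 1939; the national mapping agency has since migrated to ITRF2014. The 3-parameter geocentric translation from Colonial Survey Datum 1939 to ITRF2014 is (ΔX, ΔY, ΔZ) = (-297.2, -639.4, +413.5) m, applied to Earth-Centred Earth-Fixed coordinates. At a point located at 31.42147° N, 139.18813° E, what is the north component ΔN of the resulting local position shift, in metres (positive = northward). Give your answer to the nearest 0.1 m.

At φ = 31.42147°, λ = 139.18813°: sin φ = 0.521329, cos φ = 0.853356, sin λ = 0.653577, cos λ = -0.756860.
ΔN = −sin φ cos λ·ΔX − sin φ sin λ·ΔY + cos φ·ΔZ = −(0.521329)(-0.756860)(-297.2) − (0.521329)(0.653577)(-639.4) + (0.853356)(413.5) = 453.46 m.

ΔN = 453.5 m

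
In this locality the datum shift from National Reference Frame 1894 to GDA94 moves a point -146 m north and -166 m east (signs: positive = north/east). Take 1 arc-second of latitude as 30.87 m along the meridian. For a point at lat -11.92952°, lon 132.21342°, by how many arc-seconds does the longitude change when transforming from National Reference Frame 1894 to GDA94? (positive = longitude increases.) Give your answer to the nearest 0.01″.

Δλ = -5.50″

At latitude -11.92952°, cos φ = 0.978403.
1″ of longitude at this latitude = 30.87 × cos φ = 30.2033 m, so Δλ = -166.0 / 30.2033 = -5.496″.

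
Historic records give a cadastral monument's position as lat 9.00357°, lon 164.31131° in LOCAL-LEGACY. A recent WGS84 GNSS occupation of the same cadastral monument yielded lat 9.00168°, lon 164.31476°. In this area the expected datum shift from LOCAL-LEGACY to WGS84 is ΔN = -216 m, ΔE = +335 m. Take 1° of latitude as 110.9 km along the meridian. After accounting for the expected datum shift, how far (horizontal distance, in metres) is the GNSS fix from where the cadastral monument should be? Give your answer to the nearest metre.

Observed coordinate differences: Δφ = -0.00189°, Δλ = +0.00345°.
Converting to metres (1° lat = 110900 m, cos φ = 0.987679): observed ΔN = -209.6 m, observed ΔE = 377.9 m.
Subtracting the expected shift leaves a residual of -209.6 − (-216) = 6.4 m north and 377.9 − (335) = 42.9 m east.
Residual distance = √(6.4² + 42.9²) = 43.4 m.

43 m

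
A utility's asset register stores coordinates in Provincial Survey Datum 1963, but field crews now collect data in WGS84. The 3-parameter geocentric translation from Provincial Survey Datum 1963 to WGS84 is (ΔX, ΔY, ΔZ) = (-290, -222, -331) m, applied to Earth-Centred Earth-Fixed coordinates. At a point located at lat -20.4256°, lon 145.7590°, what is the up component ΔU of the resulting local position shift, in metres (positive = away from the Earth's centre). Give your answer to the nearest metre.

The local up (radial) axis is (cos φ cos λ, cos φ sin λ, sin φ), giving ΔU = 224.663 − 117.060 + 115.516 = 223.12 m.

ΔU = 223 m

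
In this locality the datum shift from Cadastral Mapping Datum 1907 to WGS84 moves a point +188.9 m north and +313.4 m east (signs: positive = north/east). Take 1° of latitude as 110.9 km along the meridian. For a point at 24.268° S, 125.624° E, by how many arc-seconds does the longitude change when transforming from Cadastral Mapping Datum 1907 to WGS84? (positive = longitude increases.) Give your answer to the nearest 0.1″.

Δλ = 11.2″

At latitude -24.268°, cos φ = 0.911633.
1° of longitude at this latitude = 110.9 × cos φ = 101.10 km, so Δλ = 313.4 / 101100.1 = 0.0030999° = 11.160″.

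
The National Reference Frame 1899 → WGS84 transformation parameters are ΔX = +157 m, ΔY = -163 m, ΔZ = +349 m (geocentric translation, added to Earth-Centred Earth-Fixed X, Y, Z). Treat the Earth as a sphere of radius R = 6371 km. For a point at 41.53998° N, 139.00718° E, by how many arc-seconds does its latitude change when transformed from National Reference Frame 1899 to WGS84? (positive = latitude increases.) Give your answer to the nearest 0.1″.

sin φ = 0.663142, cos φ = 0.748493, sin λ = 0.655964, cos λ = -0.754792.
North component: ΔN = −sin φ cos λ·ΔX − sin φ sin λ·ΔY + cos φ·ΔZ = −(0.663142)(-0.754792)(157) − (0.663142)(0.655964)(-163) + (0.748493)(349) = 410.71 m.
1° of latitude spans πR/180 = 111195 m, so Δφ = 410.71 / 111195 × 3600 = 13.297″.

Δφ = 13.3″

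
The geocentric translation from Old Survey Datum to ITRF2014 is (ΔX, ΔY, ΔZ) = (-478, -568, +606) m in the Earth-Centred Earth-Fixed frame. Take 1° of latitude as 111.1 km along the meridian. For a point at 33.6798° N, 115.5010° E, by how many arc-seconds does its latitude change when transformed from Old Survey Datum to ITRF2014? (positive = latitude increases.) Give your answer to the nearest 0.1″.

Δφ = 21.9″

sin φ = 0.554551, cos φ = 0.832150, sin λ = 0.902578, cos λ = -0.430527.
North component: ΔN = −sin φ cos λ·ΔX − sin φ sin λ·ΔY + cos φ·ΔZ = −(0.554551)(-0.430527)(-478) − (0.554551)(0.902578)(-568) + (0.832150)(606) = 674.46 m.
1° of latitude spans 111100 m, so Δφ = 674.46 / 111100 × 3600 = 21.855″.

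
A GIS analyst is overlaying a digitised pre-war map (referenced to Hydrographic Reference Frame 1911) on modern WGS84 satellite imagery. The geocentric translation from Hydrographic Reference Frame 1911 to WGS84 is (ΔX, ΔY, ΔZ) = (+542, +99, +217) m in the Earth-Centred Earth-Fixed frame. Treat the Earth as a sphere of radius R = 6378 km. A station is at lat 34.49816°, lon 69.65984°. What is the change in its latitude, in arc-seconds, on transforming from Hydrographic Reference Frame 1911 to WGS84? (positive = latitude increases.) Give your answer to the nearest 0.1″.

Δφ = 0.6″

sin φ = 0.566380, cos φ = 0.824144, sin λ = 0.937646, cos λ = 0.347593.
North component: ΔN = −sin φ cos λ·ΔX − sin φ sin λ·ΔY + cos φ·ΔZ = −(0.566380)(0.347593)(542) − (0.566380)(0.937646)(99) + (0.824144)(217) = 19.56 m.
1° of latitude spans πR/180 = 111317 m, so Δφ = 19.56 / 111317 × 3600 = 0.633″.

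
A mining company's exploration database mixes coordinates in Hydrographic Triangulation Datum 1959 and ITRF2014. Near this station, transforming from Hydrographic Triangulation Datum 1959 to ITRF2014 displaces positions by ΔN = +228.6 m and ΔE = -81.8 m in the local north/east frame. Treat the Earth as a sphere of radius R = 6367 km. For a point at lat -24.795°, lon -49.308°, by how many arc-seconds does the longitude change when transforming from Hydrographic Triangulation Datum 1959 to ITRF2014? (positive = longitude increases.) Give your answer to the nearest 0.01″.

At latitude -24.795°, cos φ = 0.907814.
One radian of longitude at latitude φ spans R cos φ, so Δλ = ΔE / (R cos φ) = -81.8 / (6367000 × 0.907814) = -1.4152e-05 rad = -2.919″.

Δλ = -2.92″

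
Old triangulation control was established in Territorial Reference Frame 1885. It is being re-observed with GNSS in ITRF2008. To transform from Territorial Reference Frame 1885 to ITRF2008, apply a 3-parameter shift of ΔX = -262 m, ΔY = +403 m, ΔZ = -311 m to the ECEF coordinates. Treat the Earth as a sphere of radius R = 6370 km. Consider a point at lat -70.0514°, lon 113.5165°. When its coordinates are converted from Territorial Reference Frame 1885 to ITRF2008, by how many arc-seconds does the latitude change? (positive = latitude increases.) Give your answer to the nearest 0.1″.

sin φ = -0.939999, cos φ = 0.341177, sin λ = 0.916945, cos λ = -0.399013.
North component: ΔN = −sin φ cos λ·ΔX − sin φ sin λ·ΔY + cos φ·ΔZ = −(-0.939999)(-0.399013)(-262) − (-0.939999)(0.916945)(403) + (0.341177)(-311) = 339.52 m.
1° of latitude spans πR/180 = 111177 m, so Δφ = 339.52 / 111177 × 3600 = 10.994″.

Δφ = 11.0″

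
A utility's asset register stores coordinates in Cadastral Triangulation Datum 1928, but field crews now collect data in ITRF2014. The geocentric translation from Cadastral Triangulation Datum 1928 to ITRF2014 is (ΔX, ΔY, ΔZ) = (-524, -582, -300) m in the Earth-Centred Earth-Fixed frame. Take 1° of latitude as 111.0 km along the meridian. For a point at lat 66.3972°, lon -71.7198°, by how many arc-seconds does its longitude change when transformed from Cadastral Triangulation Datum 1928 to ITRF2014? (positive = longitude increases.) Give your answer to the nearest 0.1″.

Δλ = -55.1″

sin φ = 0.916343, cos φ = 0.400394, sin λ = -0.949534, cos λ = 0.313664.
East component: ΔE = −sin λ·ΔX + cos λ·ΔY = −(-0.949534)(-524) + (0.313664)(-582) = -680.11 m.
1° of latitude spans 111000 m; at latitude φ, 1° of longitude spans that × cos φ = 44443.7 m, so Δλ = -680.11 / 44443.7 × 3600 = -55.090″.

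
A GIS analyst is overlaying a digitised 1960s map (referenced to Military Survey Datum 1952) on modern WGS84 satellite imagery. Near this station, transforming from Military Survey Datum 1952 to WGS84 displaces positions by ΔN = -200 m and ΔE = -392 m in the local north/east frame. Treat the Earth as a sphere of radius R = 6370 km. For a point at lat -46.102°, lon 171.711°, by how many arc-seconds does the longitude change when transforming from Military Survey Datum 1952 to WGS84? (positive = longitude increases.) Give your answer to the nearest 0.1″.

At latitude -46.102°, cos φ = 0.693377.
One radian of longitude at latitude φ spans R cos φ, so Δλ = ΔE / (R cos φ) = -392.0 / (6370000 × 0.693377) = -8.8752e-05 rad = -18.306″.

Δλ = -18.3″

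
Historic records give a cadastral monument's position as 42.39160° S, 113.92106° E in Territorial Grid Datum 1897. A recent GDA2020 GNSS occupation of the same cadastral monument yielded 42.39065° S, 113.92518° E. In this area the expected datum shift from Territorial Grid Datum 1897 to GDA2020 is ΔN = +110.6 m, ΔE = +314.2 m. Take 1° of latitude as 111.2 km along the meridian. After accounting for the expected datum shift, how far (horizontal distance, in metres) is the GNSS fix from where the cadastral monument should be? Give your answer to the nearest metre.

25 m

Observed coordinate differences: Δφ = +0.00095°, Δλ = +0.00412°.
Converting to metres (1° lat = 111200 m, cos φ = 0.738554): observed ΔN = 105.6 m, observed ΔE = 338.4 m.
Subtracting the expected shift leaves a residual of 105.6 − (110.6) = -5.0 m north and 338.4 − (314.2) = 24.2 m east.
Residual distance = √((-5.0)² + 24.2²) = 24.7 m.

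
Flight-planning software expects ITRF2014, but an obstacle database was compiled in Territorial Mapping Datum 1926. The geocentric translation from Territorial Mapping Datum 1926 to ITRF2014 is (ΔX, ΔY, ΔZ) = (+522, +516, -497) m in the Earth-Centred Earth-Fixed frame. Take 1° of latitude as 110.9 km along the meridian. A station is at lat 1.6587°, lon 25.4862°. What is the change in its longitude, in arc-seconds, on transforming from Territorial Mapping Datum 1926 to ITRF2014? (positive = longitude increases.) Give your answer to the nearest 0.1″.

sin φ = 0.028946, cos φ = 0.999581, sin λ = 0.430294, cos λ = 0.902689.
East component: ΔE = −sin λ·ΔX + cos λ·ΔY = −(0.430294)(522) + (0.902689)(516) = 241.17 m.
1° of latitude spans 110900 m; at latitude φ, 1° of longitude spans that × cos φ = 110853.5 m, so Δλ = 241.17 / 110853.5 × 3600 = 7.832″.

Δλ = 7.8″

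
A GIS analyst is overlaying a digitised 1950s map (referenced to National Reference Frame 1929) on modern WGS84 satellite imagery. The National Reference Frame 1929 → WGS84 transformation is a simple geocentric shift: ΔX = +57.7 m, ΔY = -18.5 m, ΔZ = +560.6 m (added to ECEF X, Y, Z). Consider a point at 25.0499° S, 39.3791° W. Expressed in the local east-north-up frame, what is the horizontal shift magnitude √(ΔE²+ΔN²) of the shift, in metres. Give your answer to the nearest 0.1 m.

The local east axis at (φ, λ) is (−sin λ, cos λ, 0), so ΔE = −sin(-39.3791°)·57.7 + cos(-39.3791°)·(-18.5) = 22.31 m.
The local north axis is (−sin φ cos λ, −sin φ sin λ, cos φ), giving ΔN = 18.884 + 4.970 + 507.870 = 531.72 m.
Horizontal magnitude = √(ΔE² + ΔN²) = √(22.31² + 531.72²) = 532.19 m.

532.2 m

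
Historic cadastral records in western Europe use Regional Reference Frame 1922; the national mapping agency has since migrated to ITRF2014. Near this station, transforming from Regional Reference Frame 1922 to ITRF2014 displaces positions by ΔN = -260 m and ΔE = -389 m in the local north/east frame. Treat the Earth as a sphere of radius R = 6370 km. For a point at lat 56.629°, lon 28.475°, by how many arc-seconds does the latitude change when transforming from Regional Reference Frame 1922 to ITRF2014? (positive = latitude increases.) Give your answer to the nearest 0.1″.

Δφ = -8.4″

On a sphere of radius R, 1 rad of latitude = R, so Δφ = ΔN / R = -260.0 / 6370000 = -4.0816e-05 rad = -8.419″.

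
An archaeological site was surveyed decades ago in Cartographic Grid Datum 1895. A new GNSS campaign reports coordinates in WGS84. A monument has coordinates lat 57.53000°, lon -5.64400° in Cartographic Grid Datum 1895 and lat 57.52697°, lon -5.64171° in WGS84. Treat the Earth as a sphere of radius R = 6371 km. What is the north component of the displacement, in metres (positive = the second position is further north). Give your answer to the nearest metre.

ΔN = -337 m

Δφ = 57.52697° − 57.53000° = -0.00303°; Δλ = -5.64171° − -5.64400° = +0.00229°.
1° along a meridian = πR/180 = 111195 m.
ΔN = Δφ × 111195 = -336.9 m; ΔE = Δλ × 111195 × cos(57.53000°) = +0.00229 × 111195 × 0.536858 = 136.7 m.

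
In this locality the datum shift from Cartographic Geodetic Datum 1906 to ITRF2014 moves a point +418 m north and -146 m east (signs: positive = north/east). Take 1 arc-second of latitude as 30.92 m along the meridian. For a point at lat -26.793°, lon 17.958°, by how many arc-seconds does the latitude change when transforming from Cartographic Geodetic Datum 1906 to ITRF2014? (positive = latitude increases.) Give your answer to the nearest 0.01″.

1″ of latitude = 30.92 m, so Δφ = 418.0 / 30.92 = 13.519″.

Δφ = 13.52″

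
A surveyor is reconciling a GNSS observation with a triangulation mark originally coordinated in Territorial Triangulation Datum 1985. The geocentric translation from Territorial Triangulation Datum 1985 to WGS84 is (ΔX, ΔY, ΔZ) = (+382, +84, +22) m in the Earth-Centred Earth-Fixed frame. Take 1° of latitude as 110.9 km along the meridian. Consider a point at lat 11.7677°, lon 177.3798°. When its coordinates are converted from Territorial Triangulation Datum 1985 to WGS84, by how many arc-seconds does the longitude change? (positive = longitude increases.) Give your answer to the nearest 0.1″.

Δλ = -3.4″

sin φ = 0.203944, cos φ = 0.978983, sin λ = 0.045715, cos λ = -0.998955.
East component: ΔE = −sin λ·ΔX + cos λ·ΔY = −(0.045715)(382) + (-0.998955)(84) = -101.38 m.
1° of latitude spans 110900 m; at latitude φ, 1° of longitude spans that × cos φ = 108569.2 m, so Δλ = -101.38 / 108569.2 × 3600 = -3.361″.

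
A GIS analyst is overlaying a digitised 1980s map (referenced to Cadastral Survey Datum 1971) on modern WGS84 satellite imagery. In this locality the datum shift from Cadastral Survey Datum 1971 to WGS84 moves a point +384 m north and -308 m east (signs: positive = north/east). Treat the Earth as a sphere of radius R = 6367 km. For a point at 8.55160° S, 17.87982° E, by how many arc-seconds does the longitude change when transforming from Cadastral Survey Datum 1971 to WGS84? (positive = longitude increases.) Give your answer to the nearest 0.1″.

Δλ = -10.1″

At latitude -8.55160°, cos φ = 0.988882.
One radian of longitude at latitude φ spans R cos φ, so Δλ = ΔE / (R cos φ) = -308.0 / (6367000 × 0.988882) = -4.8918e-05 rad = -10.090″.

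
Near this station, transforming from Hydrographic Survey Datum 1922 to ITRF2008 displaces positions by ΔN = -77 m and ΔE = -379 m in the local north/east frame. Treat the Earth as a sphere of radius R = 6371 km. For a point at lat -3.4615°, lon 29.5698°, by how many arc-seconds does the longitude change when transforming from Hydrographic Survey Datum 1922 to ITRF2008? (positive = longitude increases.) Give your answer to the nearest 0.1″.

Δλ = -12.3″

At latitude -3.4615°, cos φ = 0.998176.
One radian of longitude at latitude φ spans R cos φ, so Δλ = ΔE / (R cos φ) = -379.0 / (6371000 × 0.998176) = -5.9597e-05 rad = -12.293″.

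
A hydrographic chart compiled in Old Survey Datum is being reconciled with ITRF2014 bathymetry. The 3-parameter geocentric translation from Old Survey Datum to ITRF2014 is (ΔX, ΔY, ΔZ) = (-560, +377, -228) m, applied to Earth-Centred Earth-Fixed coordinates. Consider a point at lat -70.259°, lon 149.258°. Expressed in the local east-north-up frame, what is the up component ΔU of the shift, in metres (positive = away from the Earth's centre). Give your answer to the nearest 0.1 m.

ΔU = 442.3 m

At φ = -70.259°, λ = 149.258°: sin φ = -0.941229, cos φ = 0.337769, sin λ = 0.511173, cos λ = -0.859478.
ΔU = cos φ cos λ·ΔX + cos φ sin λ·ΔY + sin φ·ΔZ = (0.337769)(-0.859478)(-560) + (0.337769)(0.511173)(377) + (-0.941229)(-228) = 442.26 m.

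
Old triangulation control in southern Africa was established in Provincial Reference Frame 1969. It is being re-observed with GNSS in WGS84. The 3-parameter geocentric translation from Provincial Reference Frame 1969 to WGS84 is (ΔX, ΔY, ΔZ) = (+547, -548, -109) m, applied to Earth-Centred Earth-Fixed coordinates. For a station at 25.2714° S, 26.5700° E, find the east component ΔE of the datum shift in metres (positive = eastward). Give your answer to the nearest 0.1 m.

ΔE = -734.8 m

The local east axis at (φ, λ) is (−sin λ, cos λ, 0), so ΔE = −sin(26.5700°)·547 + cos(26.5700°)·(-548) = -734.79 m.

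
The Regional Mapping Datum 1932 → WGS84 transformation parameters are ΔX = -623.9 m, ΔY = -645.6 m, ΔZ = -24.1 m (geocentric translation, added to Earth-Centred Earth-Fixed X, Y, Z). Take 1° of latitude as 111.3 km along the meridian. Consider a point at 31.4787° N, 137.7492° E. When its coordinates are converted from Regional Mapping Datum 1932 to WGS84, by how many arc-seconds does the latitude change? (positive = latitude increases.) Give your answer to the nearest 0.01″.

Δφ = -1.13″

sin φ = 0.522182, cos φ = 0.852834, sin λ = 0.672377, cos λ = -0.740209.
North component: ΔN = −sin φ cos λ·ΔX − sin φ sin λ·ΔY + cos φ·ΔZ = −(0.522182)(-0.740209)(-623.9) − (0.522182)(0.672377)(-645.6) + (0.852834)(-24.1) = -35.03 m.
1° of latitude spans 111300 m, so Δφ = -35.03 / 111300 × 3600 = -1.133″.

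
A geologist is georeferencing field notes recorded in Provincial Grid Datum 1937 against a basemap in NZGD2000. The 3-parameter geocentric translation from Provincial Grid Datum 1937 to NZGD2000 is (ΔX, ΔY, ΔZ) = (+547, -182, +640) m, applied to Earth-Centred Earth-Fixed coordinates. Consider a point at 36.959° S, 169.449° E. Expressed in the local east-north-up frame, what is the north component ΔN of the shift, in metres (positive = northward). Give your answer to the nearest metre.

ΔN = 168 m

At φ = -36.959°, λ = 169.449°: sin φ = -0.601243, cos φ = 0.799066, sin λ = 0.183111, cos λ = -0.983092.
ΔN = −sin φ cos λ·ΔX − sin φ sin λ·ΔY + cos φ·ΔZ = −(-0.601243)(-0.983092)(547) − (-0.601243)(0.183111)(-182) + (0.799066)(640) = 168.05 m.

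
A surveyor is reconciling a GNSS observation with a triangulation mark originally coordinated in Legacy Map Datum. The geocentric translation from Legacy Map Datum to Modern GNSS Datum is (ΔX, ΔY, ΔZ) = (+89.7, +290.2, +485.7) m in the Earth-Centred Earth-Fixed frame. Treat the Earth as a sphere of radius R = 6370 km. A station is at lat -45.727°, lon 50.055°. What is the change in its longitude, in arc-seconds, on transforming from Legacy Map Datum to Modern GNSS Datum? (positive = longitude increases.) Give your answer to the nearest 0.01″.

sin φ = -0.716022, cos φ = 0.698078, sin λ = 0.766661, cos λ = 0.642052.
East component: ΔE = −sin λ·ΔX + cos λ·ΔY = −(0.766661)(89.7) + (0.642052)(290.2) = 117.55 m.
1° of latitude spans πR/180 = 111177 m; at latitude φ, 1° of longitude spans that × cos φ = 77610.5 m, so Δλ = 117.55 / 77610.5 × 3600 = 5.453″.

Δλ = 5.45″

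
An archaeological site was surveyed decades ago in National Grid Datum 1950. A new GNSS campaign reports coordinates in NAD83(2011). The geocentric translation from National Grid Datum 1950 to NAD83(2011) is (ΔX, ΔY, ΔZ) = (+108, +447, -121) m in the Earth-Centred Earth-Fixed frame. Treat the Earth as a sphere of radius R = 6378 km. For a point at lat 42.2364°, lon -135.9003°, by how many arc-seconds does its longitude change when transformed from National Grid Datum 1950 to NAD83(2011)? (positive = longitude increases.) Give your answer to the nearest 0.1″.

Δλ = -10.7″

sin φ = 0.672191, cos φ = 0.740378, sin λ = -0.695909, cos λ = -0.718130.
East component: ΔE = −sin λ·ΔX + cos λ·ΔY = −(-0.695909)(108) + (-0.718130)(447) = -245.85 m.
1° of latitude spans πR/180 = 111317 m; at latitude φ, 1° of longitude spans that × cos φ = 82416.7 m, so Δλ = -245.85 / 82416.7 × 3600 = -10.739″.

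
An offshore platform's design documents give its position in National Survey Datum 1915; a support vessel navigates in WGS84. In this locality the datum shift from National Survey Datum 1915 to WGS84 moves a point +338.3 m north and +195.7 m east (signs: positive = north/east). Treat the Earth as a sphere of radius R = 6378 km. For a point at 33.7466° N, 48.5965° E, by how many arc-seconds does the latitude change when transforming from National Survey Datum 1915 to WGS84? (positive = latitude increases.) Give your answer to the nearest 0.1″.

On a sphere of radius R, 1 rad of latitude = R, so Δφ = ΔN / R = 338.3 / 6378000 = 5.3042e-05 rad = 10.941″.

Δφ = 10.9″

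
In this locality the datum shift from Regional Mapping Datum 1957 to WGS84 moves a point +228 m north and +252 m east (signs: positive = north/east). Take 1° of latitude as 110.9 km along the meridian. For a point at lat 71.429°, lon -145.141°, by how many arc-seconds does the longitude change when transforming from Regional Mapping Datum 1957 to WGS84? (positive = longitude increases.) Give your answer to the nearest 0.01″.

Δλ = 25.69″

At latitude 71.429°, cos φ = 0.318480.
1° of longitude at this latitude = 110.9 × cos φ = 35.32 km, so Δλ = 252.0 / 35319.4 = 0.0071349° = 25.686″.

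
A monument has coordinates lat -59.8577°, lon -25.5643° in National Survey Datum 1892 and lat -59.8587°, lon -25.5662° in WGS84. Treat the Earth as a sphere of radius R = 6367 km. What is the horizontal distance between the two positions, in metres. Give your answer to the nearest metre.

154 m

Δφ = -59.8587° − -59.8577° = -0.0010°; Δλ = -25.5662° − -25.5643° = -0.0019°.
1° along a meridian = πR/180 = 111125 m.
ΔN = Δφ × 111125 = -111.1 m; ΔE = Δλ × 111125 × cos(-59.8577°) = -0.0019 × 111125 × 0.502149 = -106.0 m.
Distance = √(ΔE² + ΔN²) = √((-106.0)² + (-111.1)²) = 153.6 m.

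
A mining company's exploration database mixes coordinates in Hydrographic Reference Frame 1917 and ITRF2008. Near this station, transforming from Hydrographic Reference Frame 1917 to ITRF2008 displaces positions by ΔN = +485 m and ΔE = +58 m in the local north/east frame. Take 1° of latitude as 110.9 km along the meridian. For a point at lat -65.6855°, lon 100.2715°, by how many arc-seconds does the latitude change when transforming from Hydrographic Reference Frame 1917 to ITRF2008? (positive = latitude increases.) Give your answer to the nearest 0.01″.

Δφ = 15.74″

1° of latitude = 110.9 km, so Δφ = 485.0 / 110900 = 0.0043733° = 15.744″.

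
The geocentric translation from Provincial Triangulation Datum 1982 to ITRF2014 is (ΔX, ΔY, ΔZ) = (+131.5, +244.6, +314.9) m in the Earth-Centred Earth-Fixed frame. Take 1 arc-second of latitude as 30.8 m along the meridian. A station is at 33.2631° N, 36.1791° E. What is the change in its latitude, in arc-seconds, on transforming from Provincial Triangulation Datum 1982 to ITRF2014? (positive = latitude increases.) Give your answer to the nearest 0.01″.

sin φ = 0.548484, cos φ = 0.836161, sin λ = 0.590311, cos λ = 0.807176.
North component: ΔN = −sin φ cos λ·ΔX − sin φ sin λ·ΔY + cos φ·ΔZ = −(0.548484)(0.807176)(131.5) − (0.548484)(0.590311)(244.6) + (0.836161)(314.9) = 125.89 m.
1° of latitude spans 3600 × 30.80 = 110880 m, so Δφ = 125.89 / 110880 × 3600 = 4.087″.

Δφ = 4.09″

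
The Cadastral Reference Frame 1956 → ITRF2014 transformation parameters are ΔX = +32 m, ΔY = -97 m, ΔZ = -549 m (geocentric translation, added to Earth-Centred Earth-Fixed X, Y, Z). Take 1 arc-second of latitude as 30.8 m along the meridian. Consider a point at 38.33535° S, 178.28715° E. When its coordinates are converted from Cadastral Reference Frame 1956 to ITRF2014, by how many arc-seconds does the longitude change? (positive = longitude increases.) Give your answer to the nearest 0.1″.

sin φ = -0.620263, cos φ = 0.784394, sin λ = 0.029890, cos λ = -0.999553.
East component: ΔE = −sin λ·ΔX + cos λ·ΔY = −(0.029890)(32) + (-0.999553)(-97) = 96.00 m.
1° of latitude spans 3600 × 30.80 = 110880 m; at latitude φ, 1° of longitude spans that × cos φ = 86973.6 m, so Δλ = 96.00 / 86973.6 × 3600 = 3.974″.

Δλ = 4.0″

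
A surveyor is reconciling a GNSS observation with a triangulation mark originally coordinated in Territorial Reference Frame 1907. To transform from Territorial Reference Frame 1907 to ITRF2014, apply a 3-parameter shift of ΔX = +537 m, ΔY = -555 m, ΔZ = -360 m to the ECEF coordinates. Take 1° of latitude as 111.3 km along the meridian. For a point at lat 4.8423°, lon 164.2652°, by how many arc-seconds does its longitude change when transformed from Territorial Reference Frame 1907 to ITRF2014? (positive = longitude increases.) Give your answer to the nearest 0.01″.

sin φ = 0.084414, cos φ = 0.996431, sin λ = 0.271185, cos λ = -0.962527.
East component: ΔE = −sin λ·ΔX + cos λ·ΔY = −(0.271185)(537) + (-0.962527)(-555) = 388.58 m.
1° of latitude spans 111300 m; at latitude φ, 1° of longitude spans that × cos φ = 110902.7 m, so Δλ = 388.58 / 110902.7 × 3600 = 12.614″.

Δλ = 12.61″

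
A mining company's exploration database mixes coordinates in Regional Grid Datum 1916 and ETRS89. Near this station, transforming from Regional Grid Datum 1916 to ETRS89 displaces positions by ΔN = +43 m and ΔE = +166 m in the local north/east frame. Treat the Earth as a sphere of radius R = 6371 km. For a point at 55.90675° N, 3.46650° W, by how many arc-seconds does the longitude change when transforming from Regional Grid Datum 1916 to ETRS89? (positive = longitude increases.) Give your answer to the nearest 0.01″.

Δλ = 9.59″

At latitude 55.90675°, cos φ = 0.560541.
One radian of longitude at latitude φ spans R cos φ, so Δλ = ΔE / (R cos φ) = 166.0 / (6371000 × 0.560541) = 4.6483e-05 rad = 9.588″.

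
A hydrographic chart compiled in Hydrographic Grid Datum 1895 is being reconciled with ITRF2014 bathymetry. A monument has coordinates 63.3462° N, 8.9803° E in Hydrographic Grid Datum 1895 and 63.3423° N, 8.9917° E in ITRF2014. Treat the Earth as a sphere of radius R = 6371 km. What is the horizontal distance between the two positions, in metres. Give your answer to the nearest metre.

Δφ = 63.3423° − 63.3462° = -0.0039°; Δλ = 8.9917° − 8.9803° = +0.0114°.
1° along a meridian = πR/180 = 111195 m.
ΔN = Δφ × 111195 = -433.7 m; ΔE = Δλ × 111195 × cos(63.3462°) = +0.0114 × 111195 × 0.448598 = 568.7 m.
Distance = √(ΔE² + ΔN²) = √(568.7² + (-433.7)²) = 715.1 m.

715 m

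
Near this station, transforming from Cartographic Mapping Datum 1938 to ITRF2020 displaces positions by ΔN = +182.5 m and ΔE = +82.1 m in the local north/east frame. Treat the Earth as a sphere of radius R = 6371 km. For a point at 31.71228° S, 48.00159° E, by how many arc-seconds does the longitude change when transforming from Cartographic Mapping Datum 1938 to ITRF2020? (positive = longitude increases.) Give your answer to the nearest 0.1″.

At latitude -31.71228°, cos φ = 0.850698.
One radian of longitude at latitude φ spans R cos φ, so Δλ = ΔE / (R cos φ) = 82.1 / (6371000 × 0.850698) = 1.5148e-05 rad = 3.125″.

Δλ = 3.1″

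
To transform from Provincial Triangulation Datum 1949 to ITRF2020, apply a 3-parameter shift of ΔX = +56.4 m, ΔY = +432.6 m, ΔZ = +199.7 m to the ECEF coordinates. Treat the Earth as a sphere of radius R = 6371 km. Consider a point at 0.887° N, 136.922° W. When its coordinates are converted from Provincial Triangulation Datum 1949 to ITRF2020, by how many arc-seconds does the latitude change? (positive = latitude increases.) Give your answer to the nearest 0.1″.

sin φ = 0.015480, cos φ = 0.999880, sin λ = -0.682993, cos λ = -0.730425.
North component: ΔN = −sin φ cos λ·ΔX − sin φ sin λ·ΔY + cos φ·ΔZ = −(0.015480)(-0.730425)(56.4) − (0.015480)(-0.682993)(432.6) + (0.999880)(199.7) = 204.89 m.
1° of latitude spans πR/180 = 111195 m, so Δφ = 204.89 / 111195 × 3600 = 6.633″.

Δφ = 6.6″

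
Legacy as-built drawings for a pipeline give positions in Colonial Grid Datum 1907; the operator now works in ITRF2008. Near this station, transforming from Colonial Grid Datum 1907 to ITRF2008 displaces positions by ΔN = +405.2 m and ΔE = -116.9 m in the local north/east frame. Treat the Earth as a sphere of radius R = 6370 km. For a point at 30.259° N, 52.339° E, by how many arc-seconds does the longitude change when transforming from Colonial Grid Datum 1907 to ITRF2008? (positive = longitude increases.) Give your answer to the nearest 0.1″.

Δλ = -4.4″

At latitude 30.259°, cos φ = 0.863756.
One radian of longitude at latitude φ spans R cos φ, so Δλ = ΔE / (R cos φ) = -116.9 / (6370000 × 0.863756) = -2.1246e-05 rad = -4.382″.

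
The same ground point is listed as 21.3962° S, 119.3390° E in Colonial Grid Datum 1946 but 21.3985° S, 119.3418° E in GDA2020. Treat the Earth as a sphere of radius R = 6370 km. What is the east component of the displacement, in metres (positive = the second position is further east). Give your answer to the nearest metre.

ΔE = 290 m

Δφ = -21.3985° − -21.3962° = -0.0023°; Δλ = 119.3418° − 119.3390° = +0.0028°.
1° along a meridian = πR/180 = 111177 m.
ΔN = Δφ × 111177 = -255.7 m; ΔE = Δλ × 111177 × cos(-21.3962°) = +0.0028 × 111177 × 0.931080 = 289.8 m.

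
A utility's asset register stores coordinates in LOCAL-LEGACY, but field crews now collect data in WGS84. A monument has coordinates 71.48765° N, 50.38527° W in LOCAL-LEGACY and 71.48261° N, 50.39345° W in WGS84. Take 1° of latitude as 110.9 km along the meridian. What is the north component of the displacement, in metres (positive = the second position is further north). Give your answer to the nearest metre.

Δφ = 71.48261° − 71.48765° = -0.00504°; Δλ = -50.39345° − -50.38527° = -0.00818°.
ΔN = Δφ × 110900 = -558.9 m; ΔE = Δλ × 110900 × cos(71.48765°) = -0.00818 × 110900 × 0.317509 = -288.0 m.

ΔN = -559 m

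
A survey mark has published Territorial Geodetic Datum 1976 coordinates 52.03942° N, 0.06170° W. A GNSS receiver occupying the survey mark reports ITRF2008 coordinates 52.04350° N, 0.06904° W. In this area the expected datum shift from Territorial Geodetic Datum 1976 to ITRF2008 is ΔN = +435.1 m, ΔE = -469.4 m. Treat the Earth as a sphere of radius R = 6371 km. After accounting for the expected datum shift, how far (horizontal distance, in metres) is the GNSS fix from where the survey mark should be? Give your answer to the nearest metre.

38 m

Observed coordinate differences: Δφ = +0.00408°, Δλ = -0.00734°.
Converting to metres (1° lat = 111195 m, cos φ = 0.615119): observed ΔN = 453.7 m, observed ΔE = -502.0 m.
Subtracting the expected shift leaves a residual of 453.7 − (435.1) = 18.6 m north and -502.0 − (-469.4) = -32.6 m east.
Residual distance = √(18.6² + (-32.6)²) = 37.6 m.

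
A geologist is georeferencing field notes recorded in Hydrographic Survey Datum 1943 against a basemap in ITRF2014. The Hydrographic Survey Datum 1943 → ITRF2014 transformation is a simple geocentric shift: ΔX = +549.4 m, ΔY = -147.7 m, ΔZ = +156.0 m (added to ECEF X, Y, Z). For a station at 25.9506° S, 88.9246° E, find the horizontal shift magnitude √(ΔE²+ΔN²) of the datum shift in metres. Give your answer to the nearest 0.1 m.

The local east axis at (φ, λ) is (−sin λ, cos λ, 0), so ΔE = −sin(88.9246°)·549.4 + cos(88.9246°)·(-147.7) = -552.08 m.
The local north axis is (−sin φ cos λ, −sin φ sin λ, cos φ), giving ΔN = 4.512 − 64.622 + 140.271 = 80.16 m.
Horizontal magnitude = √(ΔE² + ΔN²) = √((-552.08)² + 80.16²) = 557.86 m.

557.9 m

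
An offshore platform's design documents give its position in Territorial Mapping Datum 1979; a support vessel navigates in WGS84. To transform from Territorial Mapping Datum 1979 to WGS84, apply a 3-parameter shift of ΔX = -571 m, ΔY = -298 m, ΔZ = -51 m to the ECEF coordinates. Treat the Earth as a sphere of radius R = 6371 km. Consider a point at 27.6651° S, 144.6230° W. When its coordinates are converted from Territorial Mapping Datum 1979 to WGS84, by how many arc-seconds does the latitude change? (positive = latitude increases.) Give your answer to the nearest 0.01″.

Δφ = 8.13″

sin φ = -0.464303, cos φ = 0.885677, sin λ = -0.578954, cos λ = -0.815360.
North component: ΔN = −sin φ cos λ·ΔX − sin φ sin λ·ΔY + cos φ·ΔZ = −(-0.464303)(-0.815360)(-571) − (-0.464303)(-0.578954)(-298) + (0.885677)(-51) = 251.10 m.
1° of latitude spans πR/180 = 111195 m, so Δφ = 251.10 / 111195 × 3600 = 8.130″.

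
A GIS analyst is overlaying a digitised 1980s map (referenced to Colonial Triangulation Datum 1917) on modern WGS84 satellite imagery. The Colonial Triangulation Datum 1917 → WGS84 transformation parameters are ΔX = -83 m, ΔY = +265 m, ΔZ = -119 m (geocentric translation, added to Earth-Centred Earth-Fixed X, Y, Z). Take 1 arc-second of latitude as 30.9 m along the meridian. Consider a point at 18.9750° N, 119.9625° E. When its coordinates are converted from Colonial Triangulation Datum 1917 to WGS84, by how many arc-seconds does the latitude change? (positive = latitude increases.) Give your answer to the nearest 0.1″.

sin φ = 0.325156, cos φ = 0.945661, sin λ = 0.866352, cos λ = -0.499433.
North component: ΔN = −sin φ cos λ·ΔX − sin φ sin λ·ΔY + cos φ·ΔZ = −(0.325156)(-0.499433)(-83) − (0.325156)(0.866352)(265) + (0.945661)(-119) = -200.66 m.
1° of latitude spans 3600 × 30.90 = 111240 m, so Δφ = -200.66 / 111240 × 3600 = -6.494″.

Δφ = -6.5″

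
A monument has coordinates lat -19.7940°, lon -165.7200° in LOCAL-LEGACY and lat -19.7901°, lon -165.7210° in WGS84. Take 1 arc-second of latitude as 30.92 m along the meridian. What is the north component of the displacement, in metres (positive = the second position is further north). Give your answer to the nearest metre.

ΔN = 434 m

Δφ = -19.7901° − -19.7940° = +0.0039°; Δλ = -165.7210° − -165.7200° = -0.0010°.
1° of latitude = 3600 × 30.92 = 111312 m.
ΔN = Δφ × 111312 = 434.1 m; ΔE = Δλ × 111312 × cos(-19.7940°) = -0.0010 × 111312 × 0.940916 = -104.7 m.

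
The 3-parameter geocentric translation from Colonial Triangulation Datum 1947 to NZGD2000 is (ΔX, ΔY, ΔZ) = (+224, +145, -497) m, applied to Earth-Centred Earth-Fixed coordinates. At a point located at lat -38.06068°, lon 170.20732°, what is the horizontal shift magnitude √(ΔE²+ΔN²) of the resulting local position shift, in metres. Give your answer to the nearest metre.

At φ = -38.06068°, λ = 170.20732°: sin φ = -0.616496, cos φ = 0.787358, sin λ = 0.170084, cos λ = -0.985430.
ΔE = −sin λ·ΔX + cos λ·ΔY = −(0.170084)·(224) + (-0.985430)·(145) = -180.99 m.
ΔN = −sin φ cos λ·ΔX − sin φ sin λ·ΔY + cos φ·ΔZ = −(-0.616496)(-0.985430)(224) − (-0.616496)(0.170084)(145) + (0.787358)(-497) = -512.20 m.
Horizontal magnitude = √(ΔE² + ΔN²) = √((-180.99)² + (-512.20)²) = 543.23 m.

543 m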